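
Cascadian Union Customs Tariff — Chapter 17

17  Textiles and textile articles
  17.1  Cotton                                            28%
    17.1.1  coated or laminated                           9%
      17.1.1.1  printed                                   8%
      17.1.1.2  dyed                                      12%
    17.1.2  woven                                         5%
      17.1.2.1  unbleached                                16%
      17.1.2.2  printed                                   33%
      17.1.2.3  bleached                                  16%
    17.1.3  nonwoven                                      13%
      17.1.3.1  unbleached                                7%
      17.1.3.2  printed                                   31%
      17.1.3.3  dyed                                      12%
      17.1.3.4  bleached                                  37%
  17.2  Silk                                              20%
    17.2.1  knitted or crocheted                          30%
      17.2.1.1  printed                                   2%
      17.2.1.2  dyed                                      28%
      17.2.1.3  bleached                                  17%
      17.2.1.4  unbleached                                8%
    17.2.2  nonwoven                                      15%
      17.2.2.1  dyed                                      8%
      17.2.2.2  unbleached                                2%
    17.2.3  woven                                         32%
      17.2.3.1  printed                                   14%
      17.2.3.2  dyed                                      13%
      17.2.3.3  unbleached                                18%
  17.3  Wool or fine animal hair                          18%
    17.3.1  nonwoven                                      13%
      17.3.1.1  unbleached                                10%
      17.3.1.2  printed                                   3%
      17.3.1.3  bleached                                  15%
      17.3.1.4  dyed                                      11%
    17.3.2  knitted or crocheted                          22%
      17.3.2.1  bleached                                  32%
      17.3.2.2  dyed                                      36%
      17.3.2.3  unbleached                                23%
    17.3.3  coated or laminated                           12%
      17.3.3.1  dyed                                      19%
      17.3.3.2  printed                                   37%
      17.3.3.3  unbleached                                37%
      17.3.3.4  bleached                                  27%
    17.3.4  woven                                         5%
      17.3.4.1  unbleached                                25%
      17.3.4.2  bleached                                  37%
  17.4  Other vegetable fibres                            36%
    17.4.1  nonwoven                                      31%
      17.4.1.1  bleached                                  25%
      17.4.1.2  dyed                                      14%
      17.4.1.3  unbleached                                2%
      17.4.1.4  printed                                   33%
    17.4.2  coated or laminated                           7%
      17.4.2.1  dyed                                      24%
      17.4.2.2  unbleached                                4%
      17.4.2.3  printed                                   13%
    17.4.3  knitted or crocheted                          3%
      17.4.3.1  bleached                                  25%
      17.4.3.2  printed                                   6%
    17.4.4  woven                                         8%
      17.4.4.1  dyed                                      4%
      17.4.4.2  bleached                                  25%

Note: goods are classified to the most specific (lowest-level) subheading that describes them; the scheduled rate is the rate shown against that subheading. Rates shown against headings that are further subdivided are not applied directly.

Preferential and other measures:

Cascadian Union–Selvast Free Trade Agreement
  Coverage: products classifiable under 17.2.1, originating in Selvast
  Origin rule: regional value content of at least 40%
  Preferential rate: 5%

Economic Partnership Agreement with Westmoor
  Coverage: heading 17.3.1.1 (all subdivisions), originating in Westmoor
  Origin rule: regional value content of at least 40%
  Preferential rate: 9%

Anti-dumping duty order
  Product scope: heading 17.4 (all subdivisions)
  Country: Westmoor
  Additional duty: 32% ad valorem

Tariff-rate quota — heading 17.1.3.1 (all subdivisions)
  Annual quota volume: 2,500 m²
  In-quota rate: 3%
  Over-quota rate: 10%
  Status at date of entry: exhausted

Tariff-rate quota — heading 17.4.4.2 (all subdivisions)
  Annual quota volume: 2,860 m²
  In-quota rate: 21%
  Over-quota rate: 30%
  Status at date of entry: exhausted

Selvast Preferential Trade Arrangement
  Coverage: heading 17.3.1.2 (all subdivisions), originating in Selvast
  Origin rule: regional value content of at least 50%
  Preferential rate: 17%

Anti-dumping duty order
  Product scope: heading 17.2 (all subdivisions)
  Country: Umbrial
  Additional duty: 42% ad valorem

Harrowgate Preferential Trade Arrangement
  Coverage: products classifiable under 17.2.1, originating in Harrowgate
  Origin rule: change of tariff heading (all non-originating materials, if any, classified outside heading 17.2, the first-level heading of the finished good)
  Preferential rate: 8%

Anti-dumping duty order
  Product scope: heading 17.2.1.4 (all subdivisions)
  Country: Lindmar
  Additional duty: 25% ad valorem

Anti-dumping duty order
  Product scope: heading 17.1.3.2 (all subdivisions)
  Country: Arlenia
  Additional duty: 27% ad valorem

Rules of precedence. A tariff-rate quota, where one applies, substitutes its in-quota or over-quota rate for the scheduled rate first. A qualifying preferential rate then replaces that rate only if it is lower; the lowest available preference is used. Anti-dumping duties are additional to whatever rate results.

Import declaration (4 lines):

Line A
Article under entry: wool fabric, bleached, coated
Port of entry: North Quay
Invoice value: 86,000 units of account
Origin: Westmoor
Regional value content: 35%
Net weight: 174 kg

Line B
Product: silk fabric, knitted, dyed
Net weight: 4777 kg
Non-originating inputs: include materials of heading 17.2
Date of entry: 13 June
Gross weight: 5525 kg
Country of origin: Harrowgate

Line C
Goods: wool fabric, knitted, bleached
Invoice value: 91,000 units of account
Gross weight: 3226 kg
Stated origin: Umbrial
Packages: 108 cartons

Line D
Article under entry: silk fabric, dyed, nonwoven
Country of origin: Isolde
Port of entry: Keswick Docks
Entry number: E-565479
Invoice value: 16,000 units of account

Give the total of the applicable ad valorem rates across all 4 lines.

Line A: wool → 17.3; coated → 17.3.3; bleached → 17.3.3.4. Scheduled 27%. Westmoor agreement on 17.3.1.1: 17.3.3.4 not covered. → 27%.
Line B: silk → 17.2; knitted → 17.2.1; dyed → 17.2.1.2. Scheduled 28%. Harrowgate agreement on 17.2.1: CTH not met. → 28%.
Line C: wool → 17.3; knitted → 17.3.2; bleached → 17.3.2.1. Scheduled 32%. No special measure applies. → 32%.
Line D: silk → 17.2; nonwoven → 17.2.2; dyed → 17.2.2.1. Scheduled 8%. No special measure applies. → 8%.
Sum: 27% + 28% + 32% + 8% = 95%.

95%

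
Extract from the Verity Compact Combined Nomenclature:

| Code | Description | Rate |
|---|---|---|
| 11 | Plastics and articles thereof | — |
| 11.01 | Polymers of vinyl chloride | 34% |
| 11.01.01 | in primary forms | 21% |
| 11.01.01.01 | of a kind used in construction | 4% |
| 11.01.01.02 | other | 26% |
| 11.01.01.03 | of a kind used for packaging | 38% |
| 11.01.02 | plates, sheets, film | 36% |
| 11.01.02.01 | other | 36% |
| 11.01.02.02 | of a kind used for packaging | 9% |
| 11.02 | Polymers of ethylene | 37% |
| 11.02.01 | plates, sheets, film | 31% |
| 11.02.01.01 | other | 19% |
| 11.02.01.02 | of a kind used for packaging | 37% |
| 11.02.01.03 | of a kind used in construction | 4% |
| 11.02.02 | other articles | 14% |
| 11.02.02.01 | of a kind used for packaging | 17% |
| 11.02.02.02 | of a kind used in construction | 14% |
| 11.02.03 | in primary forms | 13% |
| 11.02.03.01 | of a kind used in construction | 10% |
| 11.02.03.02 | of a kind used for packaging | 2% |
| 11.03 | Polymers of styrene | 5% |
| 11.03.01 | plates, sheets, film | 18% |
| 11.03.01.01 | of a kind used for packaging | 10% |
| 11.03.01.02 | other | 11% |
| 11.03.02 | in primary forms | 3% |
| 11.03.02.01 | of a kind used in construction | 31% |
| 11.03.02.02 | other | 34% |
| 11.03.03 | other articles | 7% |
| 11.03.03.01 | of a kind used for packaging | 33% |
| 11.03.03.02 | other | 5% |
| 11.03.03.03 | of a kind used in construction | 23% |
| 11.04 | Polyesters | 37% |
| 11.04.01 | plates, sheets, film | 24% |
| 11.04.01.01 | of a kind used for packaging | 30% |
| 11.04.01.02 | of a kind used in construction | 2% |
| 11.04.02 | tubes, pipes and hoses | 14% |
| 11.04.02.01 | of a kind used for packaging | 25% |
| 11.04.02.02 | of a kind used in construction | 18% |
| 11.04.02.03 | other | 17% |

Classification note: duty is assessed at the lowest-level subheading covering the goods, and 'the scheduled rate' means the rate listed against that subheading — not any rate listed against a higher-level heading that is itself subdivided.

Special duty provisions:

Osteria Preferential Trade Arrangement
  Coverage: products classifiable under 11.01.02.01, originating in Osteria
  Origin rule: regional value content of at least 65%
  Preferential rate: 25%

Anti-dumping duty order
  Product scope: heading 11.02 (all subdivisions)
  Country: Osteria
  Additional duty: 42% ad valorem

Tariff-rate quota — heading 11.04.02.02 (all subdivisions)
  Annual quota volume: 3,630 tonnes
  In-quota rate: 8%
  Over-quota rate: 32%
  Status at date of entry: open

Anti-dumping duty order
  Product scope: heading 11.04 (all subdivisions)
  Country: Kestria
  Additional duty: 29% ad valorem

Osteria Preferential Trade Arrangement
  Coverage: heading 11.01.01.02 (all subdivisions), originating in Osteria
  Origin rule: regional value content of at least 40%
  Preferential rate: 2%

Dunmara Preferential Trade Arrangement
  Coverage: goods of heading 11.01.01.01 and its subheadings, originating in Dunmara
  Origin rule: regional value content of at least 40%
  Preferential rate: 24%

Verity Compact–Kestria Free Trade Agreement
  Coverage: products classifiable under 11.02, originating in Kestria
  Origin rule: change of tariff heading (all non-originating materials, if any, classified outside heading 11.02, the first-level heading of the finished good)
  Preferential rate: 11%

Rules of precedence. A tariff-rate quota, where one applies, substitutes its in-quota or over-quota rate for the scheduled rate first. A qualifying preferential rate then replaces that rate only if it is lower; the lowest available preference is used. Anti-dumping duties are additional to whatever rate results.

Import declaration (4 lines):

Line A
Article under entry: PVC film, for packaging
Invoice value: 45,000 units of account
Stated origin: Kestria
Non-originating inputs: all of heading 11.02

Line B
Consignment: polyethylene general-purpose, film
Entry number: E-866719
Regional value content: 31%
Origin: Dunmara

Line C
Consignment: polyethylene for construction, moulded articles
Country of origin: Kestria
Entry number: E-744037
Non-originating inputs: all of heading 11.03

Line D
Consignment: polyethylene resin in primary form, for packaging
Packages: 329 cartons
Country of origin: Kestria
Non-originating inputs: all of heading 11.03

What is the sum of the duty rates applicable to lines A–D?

41%

Line A: PVC → 11.01; film → 11.01.02; for packaging → 11.01.02.02. Scheduled 9%. Kestria agreement on 11.02: 11.01.02.02 not covered. → 9%.
Line B: polyethylene → 11.02; film → 11.02.01; general-purpose → 11.02.01.01. Scheduled 19%. Dunmara agreement on 11.01.01.01: 11.02.01.01 not covered. → 19%.
Line C: polyethylene → 11.02; moulded articles → 11.02.02; for construction → 11.02.02.02. Scheduled 14%. Kestria agreement on 11.02: CTH met → 11% available; preferential 11%. → 11%.
Line D: polyethylene → 11.02; resin in primary form → 11.02.03; for packaging → 11.02.03.02. Scheduled 2%. Kestria agreement on 11.02: CTH met → 11% available; preference 11% not lower than 2% → no reduction. → 2%.
Sum: 9% + 19% + 11% + 2% = 41%.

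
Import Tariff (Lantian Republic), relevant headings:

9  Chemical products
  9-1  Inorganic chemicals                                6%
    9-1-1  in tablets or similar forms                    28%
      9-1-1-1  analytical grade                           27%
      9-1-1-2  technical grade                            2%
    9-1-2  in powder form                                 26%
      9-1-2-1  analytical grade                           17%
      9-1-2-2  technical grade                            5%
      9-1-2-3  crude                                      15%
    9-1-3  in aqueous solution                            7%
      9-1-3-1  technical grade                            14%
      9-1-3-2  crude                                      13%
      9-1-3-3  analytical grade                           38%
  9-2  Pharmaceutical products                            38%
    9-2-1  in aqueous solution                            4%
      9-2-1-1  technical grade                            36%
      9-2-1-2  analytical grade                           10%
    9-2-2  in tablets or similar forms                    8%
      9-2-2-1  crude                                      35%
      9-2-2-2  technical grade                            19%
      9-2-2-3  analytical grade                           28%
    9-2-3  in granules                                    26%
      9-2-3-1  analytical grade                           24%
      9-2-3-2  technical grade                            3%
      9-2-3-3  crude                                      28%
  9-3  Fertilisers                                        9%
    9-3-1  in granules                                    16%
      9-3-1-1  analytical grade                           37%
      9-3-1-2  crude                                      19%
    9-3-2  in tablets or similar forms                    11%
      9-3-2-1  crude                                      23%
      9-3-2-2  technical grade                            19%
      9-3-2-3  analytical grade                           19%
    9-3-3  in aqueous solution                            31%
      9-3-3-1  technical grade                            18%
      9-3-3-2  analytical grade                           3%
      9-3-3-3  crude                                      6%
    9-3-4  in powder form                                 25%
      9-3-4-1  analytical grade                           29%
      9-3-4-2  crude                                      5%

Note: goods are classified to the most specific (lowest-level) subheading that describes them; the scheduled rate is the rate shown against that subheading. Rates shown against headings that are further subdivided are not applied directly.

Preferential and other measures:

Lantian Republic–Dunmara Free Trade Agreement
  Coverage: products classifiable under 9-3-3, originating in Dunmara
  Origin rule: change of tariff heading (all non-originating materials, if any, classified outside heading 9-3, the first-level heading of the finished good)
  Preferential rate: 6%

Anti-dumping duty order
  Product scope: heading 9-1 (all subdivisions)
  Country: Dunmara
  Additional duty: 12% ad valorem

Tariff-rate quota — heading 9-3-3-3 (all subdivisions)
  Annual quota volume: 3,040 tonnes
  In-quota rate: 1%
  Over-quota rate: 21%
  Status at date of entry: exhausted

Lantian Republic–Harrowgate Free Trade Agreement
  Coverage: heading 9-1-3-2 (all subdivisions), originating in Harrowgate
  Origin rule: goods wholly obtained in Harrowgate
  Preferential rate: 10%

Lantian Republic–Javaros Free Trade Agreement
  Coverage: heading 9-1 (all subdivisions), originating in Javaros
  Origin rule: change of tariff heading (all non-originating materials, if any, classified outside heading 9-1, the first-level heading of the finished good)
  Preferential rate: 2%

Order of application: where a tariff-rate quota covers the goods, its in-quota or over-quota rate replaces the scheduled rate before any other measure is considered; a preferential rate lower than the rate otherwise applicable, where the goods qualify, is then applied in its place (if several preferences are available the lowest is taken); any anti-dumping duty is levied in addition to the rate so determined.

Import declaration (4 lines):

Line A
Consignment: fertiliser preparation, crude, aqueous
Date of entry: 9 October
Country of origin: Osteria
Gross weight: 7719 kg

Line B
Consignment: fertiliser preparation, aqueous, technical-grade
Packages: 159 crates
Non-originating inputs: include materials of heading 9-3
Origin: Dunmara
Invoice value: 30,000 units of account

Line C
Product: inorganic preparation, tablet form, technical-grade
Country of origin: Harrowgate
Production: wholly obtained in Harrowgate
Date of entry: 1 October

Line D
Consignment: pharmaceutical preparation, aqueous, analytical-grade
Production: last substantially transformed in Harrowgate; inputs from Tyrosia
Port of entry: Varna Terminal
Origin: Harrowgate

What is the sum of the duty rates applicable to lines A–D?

Line A: fertiliser → 9-3; aqueous → 9-3-3; crude → 9-3-3-3. Scheduled 6%. quota on 9-3-3-3 exhausted → over-quota 21%. → 21%.
Line B: fertiliser → 9-3; aqueous → 9-3-3; technical-grade → 9-3-3-1. Scheduled 18%. Dunmara agreement on 9-3-3: CTH not met. → 18%.
Line C: inorganic → 9-1; tablet form → 9-1-1; technical-grade → 9-1-1-2. Scheduled 2%. Harrowgate agreement on 9-1-3-2: 9-1-1-2 not covered. → 2%.
Line D: pharmaceutical → 9-2; aqueous → 9-2-1; analytical-grade → 9-2-1-2. Scheduled 10%. Harrowgate agreement on 9-1-3-2: 9-2-1-2 not covered. → 10%.
Sum: 21% + 18% + 2% + 10% = 51%.

51%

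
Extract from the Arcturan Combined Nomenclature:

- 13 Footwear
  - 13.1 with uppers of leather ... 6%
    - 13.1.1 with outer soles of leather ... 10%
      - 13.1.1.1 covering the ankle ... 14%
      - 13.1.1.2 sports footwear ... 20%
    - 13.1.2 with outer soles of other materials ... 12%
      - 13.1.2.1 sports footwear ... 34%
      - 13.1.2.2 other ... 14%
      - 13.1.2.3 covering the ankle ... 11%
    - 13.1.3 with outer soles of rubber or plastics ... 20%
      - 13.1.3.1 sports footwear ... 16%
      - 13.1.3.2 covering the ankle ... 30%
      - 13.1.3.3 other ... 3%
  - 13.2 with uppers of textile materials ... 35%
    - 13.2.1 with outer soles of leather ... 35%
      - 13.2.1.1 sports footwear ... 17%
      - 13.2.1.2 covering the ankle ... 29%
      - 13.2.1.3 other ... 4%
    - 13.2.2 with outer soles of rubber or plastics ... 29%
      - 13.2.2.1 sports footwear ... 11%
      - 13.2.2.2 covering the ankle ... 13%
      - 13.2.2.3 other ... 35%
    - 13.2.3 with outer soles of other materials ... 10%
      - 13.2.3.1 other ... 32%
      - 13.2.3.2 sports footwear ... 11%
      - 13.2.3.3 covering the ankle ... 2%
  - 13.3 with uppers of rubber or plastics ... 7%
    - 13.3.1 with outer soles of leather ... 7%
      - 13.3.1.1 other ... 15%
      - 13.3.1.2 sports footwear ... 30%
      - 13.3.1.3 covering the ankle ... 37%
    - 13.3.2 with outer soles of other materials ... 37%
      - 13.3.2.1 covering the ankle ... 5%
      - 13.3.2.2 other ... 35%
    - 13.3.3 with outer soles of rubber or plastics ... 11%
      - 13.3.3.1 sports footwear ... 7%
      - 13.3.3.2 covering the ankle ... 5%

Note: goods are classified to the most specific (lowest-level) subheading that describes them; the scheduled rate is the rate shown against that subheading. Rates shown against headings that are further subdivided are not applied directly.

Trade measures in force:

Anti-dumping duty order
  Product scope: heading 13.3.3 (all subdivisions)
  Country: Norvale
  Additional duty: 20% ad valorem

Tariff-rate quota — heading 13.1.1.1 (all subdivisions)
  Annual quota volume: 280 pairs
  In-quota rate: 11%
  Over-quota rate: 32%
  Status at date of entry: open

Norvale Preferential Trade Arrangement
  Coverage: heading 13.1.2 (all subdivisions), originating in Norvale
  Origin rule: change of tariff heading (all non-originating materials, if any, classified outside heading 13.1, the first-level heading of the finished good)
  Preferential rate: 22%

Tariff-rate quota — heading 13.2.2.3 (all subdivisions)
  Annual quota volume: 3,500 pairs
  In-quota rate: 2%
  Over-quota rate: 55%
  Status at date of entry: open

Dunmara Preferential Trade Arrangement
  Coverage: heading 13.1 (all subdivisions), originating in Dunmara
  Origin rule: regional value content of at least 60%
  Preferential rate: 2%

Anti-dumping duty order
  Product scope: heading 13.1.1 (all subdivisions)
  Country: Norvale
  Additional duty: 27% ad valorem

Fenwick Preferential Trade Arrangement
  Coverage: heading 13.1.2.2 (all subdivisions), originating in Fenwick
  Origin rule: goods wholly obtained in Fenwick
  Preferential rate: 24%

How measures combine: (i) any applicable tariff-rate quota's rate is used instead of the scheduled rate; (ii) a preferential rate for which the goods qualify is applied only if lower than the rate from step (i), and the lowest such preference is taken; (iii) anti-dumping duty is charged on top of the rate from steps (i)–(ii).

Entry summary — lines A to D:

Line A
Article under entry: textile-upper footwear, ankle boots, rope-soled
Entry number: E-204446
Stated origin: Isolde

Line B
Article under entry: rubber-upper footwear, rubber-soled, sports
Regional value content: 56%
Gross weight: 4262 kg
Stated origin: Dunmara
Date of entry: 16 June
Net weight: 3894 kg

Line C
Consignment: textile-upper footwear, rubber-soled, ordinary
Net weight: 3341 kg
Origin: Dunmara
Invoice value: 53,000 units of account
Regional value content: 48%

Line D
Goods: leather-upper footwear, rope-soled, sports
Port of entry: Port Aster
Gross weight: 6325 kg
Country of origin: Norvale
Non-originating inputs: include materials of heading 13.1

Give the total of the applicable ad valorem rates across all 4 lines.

45%

Line A: textile-upper → 13.2; rope-soled → 13.2.3; ankle boots → 13.2.3.3. Scheduled 2%. No special measure applies. → 2%.
Line B: rubber-upper → 13.3; rubber-soled → 13.3.3; sports → 13.3.3.1. Scheduled 7%. Dunmara agreement on 13.1: 13.3.3.1 not covered. → 7%.
Line C: textile-upper → 13.2; rubber-soled → 13.2.2; ordinary → 13.2.2.3. Scheduled 35%. quota on 13.2.2.3 open → in-quota 2%; Dunmara agreement on 13.1: 13.2.2.3 not covered. → 2%.
Line D: leather-upper → 13.1; rope-soled → 13.1.2; sports → 13.1.2.1. Scheduled 34%. Norvale agreement on 13.1.2: CTH not met. → 34%.
Sum: 2% + 7% + 2% + 34% = 45%.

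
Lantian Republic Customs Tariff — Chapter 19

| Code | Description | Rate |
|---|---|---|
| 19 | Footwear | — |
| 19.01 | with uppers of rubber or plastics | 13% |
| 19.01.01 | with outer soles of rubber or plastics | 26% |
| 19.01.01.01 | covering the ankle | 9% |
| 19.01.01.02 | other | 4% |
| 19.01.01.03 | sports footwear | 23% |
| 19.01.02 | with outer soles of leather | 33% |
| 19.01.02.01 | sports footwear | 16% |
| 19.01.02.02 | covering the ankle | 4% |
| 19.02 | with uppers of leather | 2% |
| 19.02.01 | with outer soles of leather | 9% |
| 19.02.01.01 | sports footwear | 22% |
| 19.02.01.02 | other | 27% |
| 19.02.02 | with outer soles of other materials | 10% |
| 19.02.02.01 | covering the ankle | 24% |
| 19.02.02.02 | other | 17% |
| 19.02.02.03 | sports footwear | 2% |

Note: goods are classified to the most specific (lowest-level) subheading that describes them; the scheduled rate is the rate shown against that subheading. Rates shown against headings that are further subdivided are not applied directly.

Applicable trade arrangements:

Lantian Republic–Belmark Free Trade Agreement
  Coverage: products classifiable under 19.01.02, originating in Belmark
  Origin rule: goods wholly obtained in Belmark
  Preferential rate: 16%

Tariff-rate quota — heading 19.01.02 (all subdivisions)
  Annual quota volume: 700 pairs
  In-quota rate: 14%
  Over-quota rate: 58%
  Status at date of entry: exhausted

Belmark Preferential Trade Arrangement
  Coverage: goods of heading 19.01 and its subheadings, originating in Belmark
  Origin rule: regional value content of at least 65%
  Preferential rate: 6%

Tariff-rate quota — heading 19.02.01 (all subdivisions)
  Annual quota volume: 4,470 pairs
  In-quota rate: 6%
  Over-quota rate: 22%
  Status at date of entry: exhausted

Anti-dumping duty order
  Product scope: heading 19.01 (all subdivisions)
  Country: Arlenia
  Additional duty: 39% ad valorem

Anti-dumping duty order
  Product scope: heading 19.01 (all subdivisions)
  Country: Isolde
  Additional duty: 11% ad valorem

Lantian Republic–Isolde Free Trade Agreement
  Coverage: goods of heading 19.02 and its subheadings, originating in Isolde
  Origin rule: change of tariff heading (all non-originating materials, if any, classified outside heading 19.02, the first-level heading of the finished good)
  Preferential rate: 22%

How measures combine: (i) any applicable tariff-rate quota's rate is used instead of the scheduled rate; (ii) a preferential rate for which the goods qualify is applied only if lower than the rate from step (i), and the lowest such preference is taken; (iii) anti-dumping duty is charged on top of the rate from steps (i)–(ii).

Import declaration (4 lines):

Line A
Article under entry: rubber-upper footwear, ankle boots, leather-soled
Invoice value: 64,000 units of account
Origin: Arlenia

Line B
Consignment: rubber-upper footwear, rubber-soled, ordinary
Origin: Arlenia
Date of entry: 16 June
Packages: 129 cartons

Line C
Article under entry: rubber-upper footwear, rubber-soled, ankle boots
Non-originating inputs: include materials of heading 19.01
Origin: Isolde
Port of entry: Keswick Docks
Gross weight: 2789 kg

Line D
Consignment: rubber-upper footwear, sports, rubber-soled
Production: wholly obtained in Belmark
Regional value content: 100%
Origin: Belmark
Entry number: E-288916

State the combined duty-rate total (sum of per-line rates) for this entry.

166%

Line A: rubber-upper → 19.01; leather-soled → 19.01.02; ankle boots → 19.01.02.02. Scheduled 4%. quota on 19.01.02 exhausted → over-quota 58%; anti-dumping (Arlenia, 19.01): +39%; total 58% + 39% = 97%. → 97%.
Line B: rubber-upper → 19.01; rubber-soled → 19.01.01; ordinary → 19.01.01.02. Scheduled 4%. anti-dumping (Arlenia, 19.01): +39%; total 4% + 39% = 43%. → 43%.
Line C: rubber-upper → 19.01; rubber-soled → 19.01.01; ankle boots → 19.01.01.01. Scheduled 9%. Isolde agreement on 19.02: 19.01.01.01 not covered; anti-dumping (Isolde, 19.01): +11%; total 9% + 11% = 20%. → 20%.
Line D: rubber-upper → 19.01; rubber-soled → 19.01.01; sports → 19.01.01.03. Scheduled 23%. Belmark agreement on 19.01.02: 19.01.01.03 not covered; Belmark agreement on 19.01: RVC ≥ 65% → 6% available; preferential 6%. → 6%.
Sum: 97% + 43% + 20% + 6% = 166%.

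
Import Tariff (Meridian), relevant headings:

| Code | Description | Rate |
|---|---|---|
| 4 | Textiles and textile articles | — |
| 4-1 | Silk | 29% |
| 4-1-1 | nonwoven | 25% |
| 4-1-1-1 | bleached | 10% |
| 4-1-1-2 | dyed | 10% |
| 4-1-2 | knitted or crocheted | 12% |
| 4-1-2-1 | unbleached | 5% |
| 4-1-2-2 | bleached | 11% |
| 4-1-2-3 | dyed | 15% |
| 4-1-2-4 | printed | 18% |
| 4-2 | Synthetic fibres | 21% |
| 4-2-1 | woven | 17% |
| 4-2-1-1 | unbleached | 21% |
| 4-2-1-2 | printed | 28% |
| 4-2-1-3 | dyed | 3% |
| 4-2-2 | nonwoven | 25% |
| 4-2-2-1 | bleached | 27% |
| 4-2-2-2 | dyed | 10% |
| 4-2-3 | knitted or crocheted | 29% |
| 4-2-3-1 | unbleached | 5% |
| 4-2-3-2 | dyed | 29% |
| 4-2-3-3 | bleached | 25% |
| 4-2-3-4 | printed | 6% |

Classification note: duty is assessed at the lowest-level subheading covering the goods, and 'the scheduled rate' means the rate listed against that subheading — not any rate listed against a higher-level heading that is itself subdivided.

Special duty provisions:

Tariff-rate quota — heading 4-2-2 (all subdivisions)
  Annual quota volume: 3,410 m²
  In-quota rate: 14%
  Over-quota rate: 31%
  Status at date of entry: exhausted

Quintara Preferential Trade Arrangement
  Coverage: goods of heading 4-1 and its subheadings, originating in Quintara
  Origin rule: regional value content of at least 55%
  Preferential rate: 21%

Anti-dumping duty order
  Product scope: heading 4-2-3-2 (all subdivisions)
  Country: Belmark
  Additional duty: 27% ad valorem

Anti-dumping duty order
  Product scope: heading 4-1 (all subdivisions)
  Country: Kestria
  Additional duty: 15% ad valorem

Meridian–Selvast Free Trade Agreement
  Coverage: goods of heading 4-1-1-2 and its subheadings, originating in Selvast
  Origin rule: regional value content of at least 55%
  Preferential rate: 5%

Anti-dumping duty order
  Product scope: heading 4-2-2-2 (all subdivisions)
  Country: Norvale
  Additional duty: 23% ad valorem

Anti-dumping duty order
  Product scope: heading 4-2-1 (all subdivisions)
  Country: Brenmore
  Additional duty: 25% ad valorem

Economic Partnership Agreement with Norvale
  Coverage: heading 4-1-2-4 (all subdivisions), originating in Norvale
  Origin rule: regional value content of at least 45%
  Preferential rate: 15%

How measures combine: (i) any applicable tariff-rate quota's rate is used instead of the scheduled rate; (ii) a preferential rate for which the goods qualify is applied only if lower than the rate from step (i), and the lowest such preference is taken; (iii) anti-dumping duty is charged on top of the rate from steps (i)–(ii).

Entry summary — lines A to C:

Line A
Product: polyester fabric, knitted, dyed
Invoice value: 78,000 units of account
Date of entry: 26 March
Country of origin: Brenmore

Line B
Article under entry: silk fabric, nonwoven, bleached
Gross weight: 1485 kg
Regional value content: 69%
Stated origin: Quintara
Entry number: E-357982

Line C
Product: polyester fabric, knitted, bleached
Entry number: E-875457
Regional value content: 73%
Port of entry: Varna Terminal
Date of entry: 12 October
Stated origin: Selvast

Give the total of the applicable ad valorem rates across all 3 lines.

64%

Line A: polyester → 4-2; knitted → 4-2-3; dyed → 4-2-3-2. Scheduled 29%. No special measure applies. → 29%.
Line B: silk → 4-1; nonwoven → 4-1-1; bleached → 4-1-1-1. Scheduled 10%. Quintara agreement on 4-1: RVC ≥ 55% → 21% available; preference 21% not lower than 10% → no reduction. → 10%.
Line C: polyester → 4-2; knitted → 4-2-3; bleached → 4-2-3-3. Scheduled 25%. Selvast agreement on 4-1-1-2: 4-2-3-3 not covered. → 25%.
Sum: 29% + 10% + 25% = 64%.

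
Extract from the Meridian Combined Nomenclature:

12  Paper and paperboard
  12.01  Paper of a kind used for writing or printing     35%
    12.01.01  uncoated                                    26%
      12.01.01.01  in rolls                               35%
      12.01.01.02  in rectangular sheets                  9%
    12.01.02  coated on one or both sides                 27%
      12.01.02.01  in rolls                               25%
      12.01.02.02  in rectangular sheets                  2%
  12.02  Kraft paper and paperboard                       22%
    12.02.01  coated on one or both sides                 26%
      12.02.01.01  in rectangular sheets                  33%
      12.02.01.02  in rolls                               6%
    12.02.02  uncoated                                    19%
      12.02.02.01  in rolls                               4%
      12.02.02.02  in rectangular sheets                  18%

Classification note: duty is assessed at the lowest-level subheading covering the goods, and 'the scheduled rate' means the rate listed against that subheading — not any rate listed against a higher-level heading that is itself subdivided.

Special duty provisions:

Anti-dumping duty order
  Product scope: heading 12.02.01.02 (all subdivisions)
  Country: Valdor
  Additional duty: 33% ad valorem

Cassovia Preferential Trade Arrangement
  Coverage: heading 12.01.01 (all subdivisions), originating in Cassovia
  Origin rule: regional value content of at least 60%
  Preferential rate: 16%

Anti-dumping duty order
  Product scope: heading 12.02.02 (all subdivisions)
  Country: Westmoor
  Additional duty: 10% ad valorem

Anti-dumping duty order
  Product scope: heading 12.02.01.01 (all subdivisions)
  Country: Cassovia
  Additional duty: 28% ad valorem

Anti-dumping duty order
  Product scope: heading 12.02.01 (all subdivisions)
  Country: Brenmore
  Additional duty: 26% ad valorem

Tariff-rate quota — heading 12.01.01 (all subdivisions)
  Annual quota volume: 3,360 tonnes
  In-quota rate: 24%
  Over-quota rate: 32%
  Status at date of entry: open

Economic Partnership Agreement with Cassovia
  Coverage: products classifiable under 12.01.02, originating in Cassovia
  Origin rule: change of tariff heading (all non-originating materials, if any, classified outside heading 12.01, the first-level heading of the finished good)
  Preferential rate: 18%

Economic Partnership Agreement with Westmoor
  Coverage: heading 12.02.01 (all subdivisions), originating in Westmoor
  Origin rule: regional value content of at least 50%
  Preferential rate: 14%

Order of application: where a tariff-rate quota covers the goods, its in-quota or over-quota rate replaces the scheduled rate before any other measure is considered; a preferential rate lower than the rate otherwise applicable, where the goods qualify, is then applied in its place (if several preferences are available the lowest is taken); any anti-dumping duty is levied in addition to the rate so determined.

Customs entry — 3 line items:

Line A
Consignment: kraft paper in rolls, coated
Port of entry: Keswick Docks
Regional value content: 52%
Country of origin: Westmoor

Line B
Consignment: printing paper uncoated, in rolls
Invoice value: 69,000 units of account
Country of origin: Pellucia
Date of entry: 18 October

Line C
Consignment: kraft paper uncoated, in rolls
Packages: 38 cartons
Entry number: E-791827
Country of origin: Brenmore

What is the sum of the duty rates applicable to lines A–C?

34%

Line A: kraft paper → 12.02; coated → 12.02.01; in rolls → 12.02.01.02. Scheduled 6%. Westmoor agreement on 12.02.01: RVC ≥ 50% → 14% available; preference 14% not lower than 6% → no reduction. → 6%.
Line B: printing paper → 12.01; uncoated → 12.01.01; in rolls → 12.01.01.01. Scheduled 35%. quota on 12.01.01 open → in-quota 24%. → 24%.
Line C: kraft paper → 12.02; uncoated → 12.02.02; in rolls → 12.02.02.01. Scheduled 4%. No special measure applies. → 4%.
Sum: 6% + 24% + 4% = 34%.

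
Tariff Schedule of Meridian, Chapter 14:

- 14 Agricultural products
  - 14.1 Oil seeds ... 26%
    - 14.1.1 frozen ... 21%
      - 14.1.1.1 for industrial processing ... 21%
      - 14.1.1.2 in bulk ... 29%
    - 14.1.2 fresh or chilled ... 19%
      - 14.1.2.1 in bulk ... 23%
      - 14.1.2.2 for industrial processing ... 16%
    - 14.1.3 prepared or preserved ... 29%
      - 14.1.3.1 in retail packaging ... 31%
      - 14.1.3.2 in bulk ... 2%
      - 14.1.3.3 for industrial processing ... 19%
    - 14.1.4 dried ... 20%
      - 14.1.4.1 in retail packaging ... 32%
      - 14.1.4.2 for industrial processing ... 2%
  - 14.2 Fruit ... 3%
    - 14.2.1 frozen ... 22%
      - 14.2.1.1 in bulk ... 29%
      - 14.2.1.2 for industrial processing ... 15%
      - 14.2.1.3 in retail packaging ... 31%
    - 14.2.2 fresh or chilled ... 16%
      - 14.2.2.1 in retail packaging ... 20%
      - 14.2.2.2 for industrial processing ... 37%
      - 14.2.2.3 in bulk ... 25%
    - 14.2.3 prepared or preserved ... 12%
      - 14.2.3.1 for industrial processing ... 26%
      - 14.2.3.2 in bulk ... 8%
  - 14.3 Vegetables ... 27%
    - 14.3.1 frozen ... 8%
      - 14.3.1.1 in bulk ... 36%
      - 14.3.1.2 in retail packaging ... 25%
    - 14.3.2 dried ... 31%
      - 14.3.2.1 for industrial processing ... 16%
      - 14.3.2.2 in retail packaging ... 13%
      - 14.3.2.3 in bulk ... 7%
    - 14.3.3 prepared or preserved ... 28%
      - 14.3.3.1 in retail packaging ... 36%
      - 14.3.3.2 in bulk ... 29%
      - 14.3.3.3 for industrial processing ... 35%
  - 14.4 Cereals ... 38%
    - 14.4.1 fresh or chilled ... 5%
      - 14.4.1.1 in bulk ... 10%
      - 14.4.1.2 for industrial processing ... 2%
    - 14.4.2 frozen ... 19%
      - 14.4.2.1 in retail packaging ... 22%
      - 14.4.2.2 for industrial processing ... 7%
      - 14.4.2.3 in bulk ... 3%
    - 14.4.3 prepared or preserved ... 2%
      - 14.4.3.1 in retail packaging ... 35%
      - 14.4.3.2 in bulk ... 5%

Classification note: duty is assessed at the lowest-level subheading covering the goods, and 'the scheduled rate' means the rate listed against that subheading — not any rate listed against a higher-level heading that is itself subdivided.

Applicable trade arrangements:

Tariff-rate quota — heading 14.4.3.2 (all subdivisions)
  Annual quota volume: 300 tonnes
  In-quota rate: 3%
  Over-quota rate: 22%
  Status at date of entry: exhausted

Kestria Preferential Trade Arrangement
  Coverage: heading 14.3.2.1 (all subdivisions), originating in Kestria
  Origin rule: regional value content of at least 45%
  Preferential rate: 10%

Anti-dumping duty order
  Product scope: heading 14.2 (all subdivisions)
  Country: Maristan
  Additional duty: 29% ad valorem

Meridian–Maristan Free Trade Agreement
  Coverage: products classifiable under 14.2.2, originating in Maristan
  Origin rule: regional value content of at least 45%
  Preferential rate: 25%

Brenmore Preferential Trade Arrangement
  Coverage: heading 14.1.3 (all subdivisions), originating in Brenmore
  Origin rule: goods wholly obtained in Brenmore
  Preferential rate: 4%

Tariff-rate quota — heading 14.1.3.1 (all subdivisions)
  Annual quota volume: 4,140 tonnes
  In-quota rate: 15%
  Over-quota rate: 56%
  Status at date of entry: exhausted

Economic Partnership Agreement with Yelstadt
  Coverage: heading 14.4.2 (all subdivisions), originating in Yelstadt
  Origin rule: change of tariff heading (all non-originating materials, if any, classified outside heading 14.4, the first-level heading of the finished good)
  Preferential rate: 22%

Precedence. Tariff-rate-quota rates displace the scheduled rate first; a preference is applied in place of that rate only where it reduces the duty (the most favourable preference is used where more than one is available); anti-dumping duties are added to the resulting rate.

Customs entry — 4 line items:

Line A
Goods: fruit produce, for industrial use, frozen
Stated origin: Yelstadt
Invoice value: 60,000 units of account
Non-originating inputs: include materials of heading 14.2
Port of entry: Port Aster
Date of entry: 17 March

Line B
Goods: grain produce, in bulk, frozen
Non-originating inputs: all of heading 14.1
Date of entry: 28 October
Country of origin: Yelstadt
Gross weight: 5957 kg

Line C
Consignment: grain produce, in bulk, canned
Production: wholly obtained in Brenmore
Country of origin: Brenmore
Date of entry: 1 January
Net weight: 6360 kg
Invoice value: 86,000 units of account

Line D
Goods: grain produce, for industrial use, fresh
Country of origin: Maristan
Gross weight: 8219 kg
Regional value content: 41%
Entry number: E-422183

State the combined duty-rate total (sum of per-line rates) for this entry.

Line A: fruit → 14.2; frozen → 14.2.1; for industrial use → 14.2.1.2. Scheduled 15%. Yelstadt agreement on 14.4.2: 14.2.1.2 not covered. → 15%.
Line B: grain → 14.4; frozen → 14.4.2; in bulk → 14.4.2.3. Scheduled 3%. Yelstadt agreement on 14.4.2: CTH met → 22% available; preference 22% not lower than 3% → no reduction. → 3%.
Line C: grain → 14.4; canned → 14.4.3; in bulk → 14.4.3.2. Scheduled 5%. quota on 14.4.3.2 exhausted → over-quota 22%; Brenmore agreement on 14.1.3: 14.4.3.2 not covered. → 22%.
Line D: grain → 14.4; fresh → 14.4.1; for industrial use → 14.4.1.2. Scheduled 2%. Maristan agreement on 14.2.2: 14.4.1.2 not covered. → 2%.
Sum: 15% + 3% + 22% + 2% = 42%.

42%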